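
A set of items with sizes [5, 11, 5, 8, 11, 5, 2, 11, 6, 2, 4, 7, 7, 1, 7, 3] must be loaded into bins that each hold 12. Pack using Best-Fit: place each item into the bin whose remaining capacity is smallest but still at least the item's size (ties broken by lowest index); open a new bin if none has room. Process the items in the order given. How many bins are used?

bin 1: place 5, 7 left
bin 2: place 11, 1 left
bin 1: place 5, 2 left
bin 3: place 8, 4 left
bin 4: place 11, 1 left
bin 5: place 5, 7 left
bin 1: place 2, 0 left
bin 6: place 11, 1 left
bin 5: place 6, 1 left
bin 3: place 2, 2 left
bin 7: place 4, 8 left
bin 7: place 7, 1 left
bin 8: place 7, 5 left
bin 2: place 1, 0 left
bin 9: place 7, 5 left
bin 8: place 3, 2 left
Final bins: [5,5,2] [11,1] [8,2] [11] [5,6] [11] [4,7] [7,3] [7].

9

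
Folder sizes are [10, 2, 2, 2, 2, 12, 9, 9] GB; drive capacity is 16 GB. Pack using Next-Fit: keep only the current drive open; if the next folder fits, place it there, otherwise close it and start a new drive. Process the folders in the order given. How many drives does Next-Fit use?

10 GB → drive 1 (remaining 6 GB)
2 GB → drive 1 (remaining 4 GB)
2 GB → drive 1 (remaining 2 GB)
2 GB → drive 1 (remaining 0 GB)
2 GB → drive 2 (remaining 14 GB)
12 GB → drive 2 (remaining 2 GB)
9 GB → drive 3 (remaining 7 GB)
9 GB → drive 4 (remaining 7 GB)

4 drives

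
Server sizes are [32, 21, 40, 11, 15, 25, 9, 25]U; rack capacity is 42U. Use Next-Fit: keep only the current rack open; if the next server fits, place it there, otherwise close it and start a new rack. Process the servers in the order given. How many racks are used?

6

Put 32U in rack 1; 10U remain.
Put 21U in rack 2; 21U remain.
Put 40U in rack 3; 2U remain.
Put 11U in rack 4; 31U remain.
Put 15U in rack 4; 16U remain.
Put 25U in rack 5; 17U remain.
Put 9U in rack 5; 8U remain.
Put 25U in rack 6; 17U remain.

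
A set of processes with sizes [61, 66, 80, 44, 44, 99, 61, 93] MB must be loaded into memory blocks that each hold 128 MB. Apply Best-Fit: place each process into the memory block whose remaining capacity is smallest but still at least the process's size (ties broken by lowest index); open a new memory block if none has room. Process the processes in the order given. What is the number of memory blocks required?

5

Put 61 MB in memory block 1; 67 MB remain.
Put 66 MB in memory block 1; 1 MB remain.
Put 80 MB in memory block 2; 48 MB remain.
Put 44 MB in memory block 2; 4 MB remain.
Put 44 MB in memory block 3; 84 MB remain.
Put 99 MB in memory block 4; 29 MB remain.
Put 61 MB in memory block 3; 23 MB remain.
Put 93 MB in memory block 5; 35 MB remain.
Final memory blocks: [61,66] [80,44] [44,61] [99] [93].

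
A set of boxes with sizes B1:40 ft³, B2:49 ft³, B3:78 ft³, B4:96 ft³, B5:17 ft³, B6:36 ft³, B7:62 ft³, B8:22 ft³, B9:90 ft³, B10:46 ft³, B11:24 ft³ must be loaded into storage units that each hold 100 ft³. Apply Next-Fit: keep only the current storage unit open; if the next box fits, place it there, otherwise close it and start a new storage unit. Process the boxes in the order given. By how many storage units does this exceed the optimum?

Next-Fit: [40,49] [78] [96] [17,36] [62,22] [90] [46,24] → 7 storage units.
Total size 560 ft³; any packing needs at least ⌈560/100⌉ = 6 storage units.
An optimal packing achieves that bound: [96] [90] [78,22] [62,36] [49,46] [40,24,17] → 6 storage units.
Excess: 7 − 6 = 1.

1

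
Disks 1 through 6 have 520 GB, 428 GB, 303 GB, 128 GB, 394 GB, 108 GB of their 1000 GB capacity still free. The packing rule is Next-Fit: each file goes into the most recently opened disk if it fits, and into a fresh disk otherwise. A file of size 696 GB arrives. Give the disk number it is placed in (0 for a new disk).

0

Next-Fit only looks at disk 6, which has 108 GB free.
696 GB does not fit, so a new disk is opened.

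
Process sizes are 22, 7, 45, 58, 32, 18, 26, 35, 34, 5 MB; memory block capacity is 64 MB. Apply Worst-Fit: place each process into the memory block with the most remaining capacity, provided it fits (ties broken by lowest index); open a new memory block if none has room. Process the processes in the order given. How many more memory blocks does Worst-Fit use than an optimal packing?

0

Worst-Fit: [22,7,32] [45,18] [58] [26,35] [34,5] → 5 memory blocks.
Total size 282 MB; any packing needs at least ⌈282/64⌉ = 5 memory blocks.
So 5 is already optimal.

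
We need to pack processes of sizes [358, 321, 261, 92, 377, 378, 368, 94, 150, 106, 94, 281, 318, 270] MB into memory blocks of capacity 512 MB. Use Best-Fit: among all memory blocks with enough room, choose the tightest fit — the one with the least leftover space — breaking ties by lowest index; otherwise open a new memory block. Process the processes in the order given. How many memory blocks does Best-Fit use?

9 memory blocks

358 MB → memory block 1 (remaining 154 MB)
321 MB → memory block 2 (remaining 191 MB)
261 MB → memory block 3 (remaining 251 MB)
92 MB → memory block 1 (remaining 62 MB)
377 MB → memory block 4 (remaining 135 MB)
378 MB → memory block 5 (remaining 134 MB)
368 MB → memory block 6 (remaining 144 MB)
94 MB → memory block 5 (remaining 40 MB)
150 MB → memory block 2 (remaining 41 MB)
106 MB → memory block 4 (remaining 29 MB)
94 MB → memory block 6 (remaining 50 MB)
281 MB → memory block 7 (remaining 231 MB)
318 MB → memory block 8 (remaining 194 MB)
270 MB → memory block 9 (remaining 242 MB)
Final memory blocks: [358,92] [321,150] [261] [377,106] [378,94] [368,94] [281] [318] [270].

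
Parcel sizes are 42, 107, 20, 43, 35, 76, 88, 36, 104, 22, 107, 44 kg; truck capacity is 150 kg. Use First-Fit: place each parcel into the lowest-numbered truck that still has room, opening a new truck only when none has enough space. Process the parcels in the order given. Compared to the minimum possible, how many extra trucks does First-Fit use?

First-Fit: [42,107] [20,43,35,36] [76,22,44] [88] [104] [107] → 6 trucks.
Total size 724 kg; any packing needs at least ⌈724/150⌉ = 5 trucks.
An optimal packing achieves that bound: [107,43] [107,42] [104,44] [88,36,22] [76,35,20] → 5 trucks.
Excess: 6 − 5 = 1.

1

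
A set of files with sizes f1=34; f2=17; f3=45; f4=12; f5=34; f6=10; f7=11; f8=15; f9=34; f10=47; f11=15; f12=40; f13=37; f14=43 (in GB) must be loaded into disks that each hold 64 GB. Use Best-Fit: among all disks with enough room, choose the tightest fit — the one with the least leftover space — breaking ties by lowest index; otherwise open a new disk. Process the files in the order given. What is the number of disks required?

8

disk 1: place f1 (34 GB), 30 GB left
disk 1: place f2 (17 GB), 13 GB left
disk 2: place f3 (45 GB), 19 GB left
disk 1: place f4 (12 GB), 1 GB left
disk 3: place f5 (34 GB), 30 GB left
disk 2: place f6 (10 GB), 9 GB left
disk 3: place f7 (11 GB), 19 GB left
disk 3: place f8 (15 GB), 4 GB left
disk 4: place f9 (34 GB), 30 GB left
disk 5: place f10 (47 GB), 17 GB left
disk 5: place f11 (15 GB), 2 GB left
disk 6: place f12 (40 GB), 24 GB left
disk 7: place f13 (37 GB), 27 GB left
disk 8: place f14 (43 GB), 21 GB left
Final disks: [34,17,12] [45,10] [34,11,15] [34] [47,15] [40] [37] [43].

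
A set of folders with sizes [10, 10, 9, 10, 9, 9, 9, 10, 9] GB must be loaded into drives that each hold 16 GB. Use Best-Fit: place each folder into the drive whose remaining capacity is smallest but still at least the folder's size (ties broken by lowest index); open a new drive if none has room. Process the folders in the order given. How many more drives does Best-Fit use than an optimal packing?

0

Best-Fit: [10] [10] [9] [10] [9] [9] [9] [10] [9] → 9 drives.
9 folders exceed 8 GB (half the capacity), and no two of those can share a drive, so at least 9 drives are needed.
So 9 is already optimal.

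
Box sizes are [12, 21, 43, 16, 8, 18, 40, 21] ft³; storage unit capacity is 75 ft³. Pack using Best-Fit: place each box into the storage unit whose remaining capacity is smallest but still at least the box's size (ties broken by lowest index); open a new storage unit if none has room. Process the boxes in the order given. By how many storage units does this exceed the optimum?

0

Best-Fit: [12,21,18,21] [43,16,8] [40] → 3 storage units.
Total size 179 ft³; any packing needs at least ⌈179/75⌉ = 3 storage units.
So 3 is already optimal.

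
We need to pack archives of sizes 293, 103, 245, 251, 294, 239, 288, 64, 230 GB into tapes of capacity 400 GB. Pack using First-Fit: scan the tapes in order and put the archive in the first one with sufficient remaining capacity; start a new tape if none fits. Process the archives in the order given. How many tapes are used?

293 GB → tape 1 (remaining 107 GB)
103 GB → tape 1 (remaining 4 GB)
245 GB → tape 2 (remaining 155 GB)
251 GB → tape 3 (remaining 149 GB)
294 GB → tape 4 (remaining 106 GB)
239 GB → tape 5 (remaining 161 GB)
288 GB → tape 6 (remaining 112 GB)
64 GB → tape 2 (remaining 91 GB)
230 GB → tape 7 (remaining 170 GB)
Final tapes: [293,103] [245,64] [251] [294] [239] [288] [230].

7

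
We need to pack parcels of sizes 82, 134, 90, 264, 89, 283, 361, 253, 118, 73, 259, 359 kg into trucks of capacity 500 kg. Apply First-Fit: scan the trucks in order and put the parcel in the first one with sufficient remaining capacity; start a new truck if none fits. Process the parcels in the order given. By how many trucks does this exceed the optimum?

1

First-Fit: [82,134,90,89,73] [264,118] [283] [361] [253] [259] [359] → 7 trucks.
6 parcels exceed 250 kg (half the capacity), and no two of those can share a truck, so at least 6 trucks are needed.
An optimal packing achieves that bound: [361,134] [359,118] [283,90,89] [264,82,73] [259] [253] → 6 trucks.
Excess: 7 − 6 = 1.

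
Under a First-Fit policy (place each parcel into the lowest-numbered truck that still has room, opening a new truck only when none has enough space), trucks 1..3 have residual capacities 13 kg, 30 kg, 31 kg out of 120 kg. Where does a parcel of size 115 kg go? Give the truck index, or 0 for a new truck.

No truck has ≥ 115 kg free, so a new truck is opened.

0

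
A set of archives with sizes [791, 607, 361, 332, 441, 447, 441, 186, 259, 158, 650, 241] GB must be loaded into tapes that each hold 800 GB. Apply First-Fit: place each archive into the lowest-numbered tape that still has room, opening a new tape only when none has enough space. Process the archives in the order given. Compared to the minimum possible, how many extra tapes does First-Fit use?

First-Fit: [791] [607,186] [361,332] [441,259] [447,158] [441,241] [650] → 7 tapes.
Total size 4914 GB; any packing needs at least ⌈4914/800⌉ = 7 tapes.
So 7 is already optimal.

0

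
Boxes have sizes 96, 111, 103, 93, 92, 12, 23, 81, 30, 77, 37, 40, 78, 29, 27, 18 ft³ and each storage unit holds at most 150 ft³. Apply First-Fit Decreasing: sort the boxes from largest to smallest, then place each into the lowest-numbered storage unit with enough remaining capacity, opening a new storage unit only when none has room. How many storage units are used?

Sorted descending: 111, 103, 96, 93, 92, 81, 78, 77, 40, 37, 30, 29, 27, 23, 18, 12.
storage unit 1: place 111 ft³, 39 ft³ left
storage unit 2: place 103 ft³, 47 ft³ left
storage unit 3: place 96 ft³, 54 ft³ left
storage unit 4: place 93 ft³, 57 ft³ left
storage unit 5: place 92 ft³, 58 ft³ left
storage unit 6: place 81 ft³, 69 ft³ left
storage unit 7: place 78 ft³, 72 ft³ left
storage unit 8: place 77 ft³, 73 ft³ left
storage unit 2: place 40 ft³, 7 ft³ left
storage unit 1: place 37 ft³, 2 ft³ left
storage unit 3: place 30 ft³, 24 ft³ left
storage unit 4: place 29 ft³, 28 ft³ left
storage unit 4: place 27 ft³, 1 ft³ left
storage unit 3: place 23 ft³, 1 ft³ left
storage unit 5: place 18 ft³, 40 ft³ left
storage unit 5: place 12 ft³, 28 ft³ left
Final storage units: [111,37] [103,40] [96,30,23] [93,29,27] [92,18,12] [81] [78] [77].

8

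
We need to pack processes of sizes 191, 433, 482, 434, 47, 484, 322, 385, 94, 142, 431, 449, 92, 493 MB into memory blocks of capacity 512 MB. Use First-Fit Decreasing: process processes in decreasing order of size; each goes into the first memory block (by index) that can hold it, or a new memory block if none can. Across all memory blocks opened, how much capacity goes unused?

641

Sorted descending: 493, 484, 482, 449, 434, 433, 431, 385, 322, 191, 142, 94, 92, 47.
Put 493 MB in memory block 1; 19 MB remain.
Put 484 MB in memory block 2; 28 MB remain.
Put 482 MB in memory block 3; 30 MB remain.
Put 449 MB in memory block 4; 63 MB remain.
Put 434 MB in memory block 5; 78 MB remain.
Put 433 MB in memory block 6; 79 MB remain.
Put 431 MB in memory block 7; 81 MB remain.
Put 385 MB in memory block 8; 127 MB remain.
Put 322 MB in memory block 9; 190 MB remain.
Put 191 MB in memory block 10; 321 MB remain.
Put 142 MB in memory block 9; 48 MB remain.
Put 94 MB in memory block 8; 33 MB remain.
Put 92 MB in memory block 10; 229 MB remain.
Put 47 MB in memory block 4; 16 MB remain.
10 memory blocks × 512 MB = 5120 MB; used 4479 MB; unused 641 MB.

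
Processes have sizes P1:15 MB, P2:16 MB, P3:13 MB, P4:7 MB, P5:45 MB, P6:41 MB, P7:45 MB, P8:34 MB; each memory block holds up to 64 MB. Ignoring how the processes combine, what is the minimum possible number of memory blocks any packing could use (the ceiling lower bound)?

4

Total size = 15 + 16 + 13 + 7 + 45 + 41 + 45 + 34 = 216 MB.
⌈216 / 64⌉ = 4.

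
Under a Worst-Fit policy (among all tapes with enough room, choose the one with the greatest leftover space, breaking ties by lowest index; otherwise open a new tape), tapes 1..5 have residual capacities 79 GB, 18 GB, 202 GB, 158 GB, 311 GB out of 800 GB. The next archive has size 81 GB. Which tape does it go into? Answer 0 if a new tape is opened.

Tapes with room: tape 3 (202 GB), tape 4 (158 GB), tape 5 (311 GB).
Most room is tape 5 with 311 GB free.

5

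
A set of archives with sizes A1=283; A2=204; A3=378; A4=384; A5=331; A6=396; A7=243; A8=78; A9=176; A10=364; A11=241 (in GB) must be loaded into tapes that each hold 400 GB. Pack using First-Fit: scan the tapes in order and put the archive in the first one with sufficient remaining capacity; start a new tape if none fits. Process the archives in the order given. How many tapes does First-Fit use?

tape 1: place A1 (283 GB), 117 GB left
tape 2: place A2 (204 GB), 196 GB left
tape 3: place A3 (378 GB), 22 GB left
tape 4: place A4 (384 GB), 16 GB left
tape 5: place A5 (331 GB), 69 GB left
tape 6: place A6 (396 GB), 4 GB left
tape 7: place A7 (243 GB), 157 GB left
tape 1: place A8 (78 GB), 39 GB left
tape 2: place A9 (176 GB), 20 GB left
tape 8: place A10 (364 GB), 36 GB left
tape 9: place A11 (241 GB), 159 GB left

9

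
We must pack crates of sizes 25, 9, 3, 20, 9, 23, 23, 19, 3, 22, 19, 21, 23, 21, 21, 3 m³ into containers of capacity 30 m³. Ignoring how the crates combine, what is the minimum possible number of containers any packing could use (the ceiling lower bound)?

Total size = 25 + 9 + 3 + 20 + 9 + 23 + 23 + 19 + 3 + 22 + 19 + 21 + 23 + 21 + 21 + 3 = 264 m³.
⌈264 / 30⌉ = 9.

9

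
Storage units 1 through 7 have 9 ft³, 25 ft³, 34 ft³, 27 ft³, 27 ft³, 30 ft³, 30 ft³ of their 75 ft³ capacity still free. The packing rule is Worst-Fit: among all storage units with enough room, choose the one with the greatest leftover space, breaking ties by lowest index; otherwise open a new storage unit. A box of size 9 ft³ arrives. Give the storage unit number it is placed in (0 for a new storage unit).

3

Storage units with room: storage unit 1 (9 ft³), storage unit 2 (25 ft³), storage unit 3 (34 ft³), storage unit 4 (27 ft³), storage unit 5 (27 ft³), storage unit 6 (30 ft³), storage unit 7 (30 ft³).
Most room is storage unit 3 with 34 ft³ free.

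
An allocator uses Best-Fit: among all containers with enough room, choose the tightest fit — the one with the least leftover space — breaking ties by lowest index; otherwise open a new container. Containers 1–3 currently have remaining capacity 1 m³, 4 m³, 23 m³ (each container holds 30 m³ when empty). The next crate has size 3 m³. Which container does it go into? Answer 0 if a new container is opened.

2

Containers with room: container 2 (4 m³), container 3 (23 m³).
Tightest fit is container 2 with 4 m³ free.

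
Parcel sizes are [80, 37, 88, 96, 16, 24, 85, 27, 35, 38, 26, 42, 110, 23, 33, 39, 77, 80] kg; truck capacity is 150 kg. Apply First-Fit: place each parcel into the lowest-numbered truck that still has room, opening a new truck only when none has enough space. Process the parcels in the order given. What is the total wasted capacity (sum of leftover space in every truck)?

244

80 kg → truck 1 (remaining 70 kg)
37 kg → truck 1 (remaining 33 kg)
88 kg → truck 2 (remaining 62 kg)
96 kg → truck 3 (remaining 54 kg)
16 kg → truck 1 (remaining 17 kg)
24 kg → truck 2 (remaining 38 kg)
85 kg → truck 4 (remaining 65 kg)
27 kg → truck 2 (remaining 11 kg)
35 kg → truck 3 (remaining 19 kg)
38 kg → truck 4 (remaining 27 kg)
26 kg → truck 4 (remaining 1 kg)
42 kg → truck 5 (remaining 108 kg)
110 kg → truck 6 (remaining 40 kg)
23 kg → truck 5 (remaining 85 kg)
33 kg → truck 5 (remaining 52 kg)
39 kg → truck 5 (remaining 13 kg)
77 kg → truck 7 (remaining 73 kg)
80 kg → truck 8 (remaining 70 kg)
8 trucks × 150 kg = 1200 kg; used 956 kg; unused 244 kg.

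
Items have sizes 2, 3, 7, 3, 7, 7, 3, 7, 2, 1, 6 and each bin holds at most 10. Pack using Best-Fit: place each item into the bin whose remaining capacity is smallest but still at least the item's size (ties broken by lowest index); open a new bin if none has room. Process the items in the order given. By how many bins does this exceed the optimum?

1

Best-Fit: [2,3] [7,3] [7,3] [7,2,1] [7] [6] → 6 bins.
Total size 48; any packing needs at least ⌈48/10⌉ = 5 bins.
An optimal packing achieves that bound: [7,3] [7,3] [7,3] [7,2,1] [6,2] → 5 bins.
Excess: 6 − 5 = 1.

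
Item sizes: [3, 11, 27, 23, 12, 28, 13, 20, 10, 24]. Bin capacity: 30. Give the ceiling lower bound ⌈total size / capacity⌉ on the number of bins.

Total size = 3 + 11 + 27 + 23 + 12 + 28 + 13 + 20 + 10 + 24 = 171.
⌈171 / 30⌉ = 6.

6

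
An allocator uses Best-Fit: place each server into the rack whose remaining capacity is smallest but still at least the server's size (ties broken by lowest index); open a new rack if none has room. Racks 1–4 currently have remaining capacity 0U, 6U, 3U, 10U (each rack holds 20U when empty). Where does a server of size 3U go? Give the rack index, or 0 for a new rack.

Racks with room: rack 2 (6U), rack 3 (3U), rack 4 (10U).
Tightest fit is rack 3 with 3U free.

3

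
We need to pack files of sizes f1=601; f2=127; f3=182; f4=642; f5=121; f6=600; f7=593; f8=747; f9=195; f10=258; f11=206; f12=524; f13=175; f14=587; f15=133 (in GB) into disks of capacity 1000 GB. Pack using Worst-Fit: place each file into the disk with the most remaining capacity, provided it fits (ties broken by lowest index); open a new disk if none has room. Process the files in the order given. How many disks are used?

disk 1: place f1 (601 GB), 399 GB left
disk 1: place f2 (127 GB), 272 GB left
disk 1: place f3 (182 GB), 90 GB left
disk 2: place f4 (642 GB), 358 GB left
disk 2: place f5 (121 GB), 237 GB left
disk 3: place f6 (600 GB), 400 GB left
disk 4: place f7 (593 GB), 407 GB left
disk 5: place f8 (747 GB), 253 GB left
disk 4: place f9 (195 GB), 212 GB left
disk 3: place f10 (258 GB), 142 GB left
disk 5: place f11 (206 GB), 47 GB left
disk 6: place f12 (524 GB), 476 GB left
disk 6: place f13 (175 GB), 301 GB left
disk 7: place f14 (587 GB), 413 GB left
disk 7: place f15 (133 GB), 280 GB left
Final disks: [601,127,182] [642,121] [600,258] [593,195] [747,206] [524,175] [587,133].

7 disks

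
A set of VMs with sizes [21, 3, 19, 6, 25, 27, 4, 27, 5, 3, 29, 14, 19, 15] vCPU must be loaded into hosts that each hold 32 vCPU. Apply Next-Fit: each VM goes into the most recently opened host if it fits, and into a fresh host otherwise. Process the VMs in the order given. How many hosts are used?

21 vCPU → host 1 (remaining 11 vCPU)
3 vCPU → host 1 (remaining 8 vCPU)
19 vCPU → host 2 (remaining 13 vCPU)
6 vCPU → host 2 (remaining 7 vCPU)
25 vCPU → host 3 (remaining 7 vCPU)
27 vCPU → host 4 (remaining 5 vCPU)
4 vCPU → host 4 (remaining 1 vCPU)
27 vCPU → host 5 (remaining 5 vCPU)
5 vCPU → host 5 (remaining 0 vCPU)
3 vCPU → host 6 (remaining 29 vCPU)
29 vCPU → host 6 (remaining 0 vCPU)
14 vCPU → host 7 (remaining 18 vCPU)
19 vCPU → host 8 (remaining 13 vCPU)
15 vCPU → host 9 (remaining 17 vCPU)

9 hosts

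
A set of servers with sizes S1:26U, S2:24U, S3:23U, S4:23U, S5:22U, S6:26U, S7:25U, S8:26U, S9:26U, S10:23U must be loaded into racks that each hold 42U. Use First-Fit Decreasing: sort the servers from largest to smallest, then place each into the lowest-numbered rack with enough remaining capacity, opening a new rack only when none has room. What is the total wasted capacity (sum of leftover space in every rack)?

Sorted descending: 26, 26, 26, 26, 25, 24, 23, 23, 23, 22.
26U → rack 1 (remaining 16U)
26U → rack 2 (remaining 16U)
26U → rack 3 (remaining 16U)
26U → rack 4 (remaining 16U)
25U → rack 5 (remaining 17U)
24U → rack 6 (remaining 18U)
23U → rack 7 (remaining 19U)
23U → rack 8 (remaining 19U)
23U → rack 9 (remaining 19U)
22U → rack 10 (remaining 20U)
10 racks × 42U = 420U; used 244U; unused 176U.

176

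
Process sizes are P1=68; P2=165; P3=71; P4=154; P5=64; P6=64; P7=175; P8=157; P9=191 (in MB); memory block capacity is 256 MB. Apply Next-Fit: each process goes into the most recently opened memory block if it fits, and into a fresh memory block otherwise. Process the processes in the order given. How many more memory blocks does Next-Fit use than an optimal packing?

1

Next-Fit: [68,165] [71,154] [64,64] [175] [157] [191] → 6 memory blocks.
Total size 1109 MB; any packing needs at least ⌈1109/256⌉ = 5 memory blocks.
An optimal packing achieves that bound: [191,64] [175,71] [165,68] [157,64] [154] → 5 memory blocks.
Excess: 6 − 5 = 1.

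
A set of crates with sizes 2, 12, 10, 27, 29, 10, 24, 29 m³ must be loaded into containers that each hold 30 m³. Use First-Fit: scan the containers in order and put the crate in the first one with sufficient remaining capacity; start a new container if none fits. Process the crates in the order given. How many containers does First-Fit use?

6

Put 2 m³ in container 1; 28 m³ remain.
Put 12 m³ in container 1; 16 m³ remain.
Put 10 m³ in container 1; 6 m³ remain.
Put 27 m³ in container 2; 3 m³ remain.
Put 29 m³ in container 3; 1 m³ remain.
Put 10 m³ in container 4; 20 m³ remain.
Put 24 m³ in container 5; 6 m³ remain.
Put 29 m³ in container 6; 1 m³ remain.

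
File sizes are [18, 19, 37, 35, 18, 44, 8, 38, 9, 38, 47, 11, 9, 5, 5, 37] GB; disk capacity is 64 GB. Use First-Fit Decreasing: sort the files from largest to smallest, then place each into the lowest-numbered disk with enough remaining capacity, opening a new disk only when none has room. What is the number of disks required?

7 disks

Sorted descending: 47, 44, 38, 38, 37, 37, 35, 19, 18, 18, 11, 9, 9, 8, 5, 5.
Put 47 GB in disk 1; 17 GB remain.
Put 44 GB in disk 2; 20 GB remain.
Put 38 GB in disk 3; 26 GB remain.
Put 38 GB in disk 4; 26 GB remain.
Put 37 GB in disk 5; 27 GB remain.
Put 37 GB in disk 6; 27 GB remain.
Put 35 GB in disk 7; 29 GB remain.
Put 19 GB in disk 2; 1 GB remain.
Put 18 GB in disk 3; 8 GB remain.
Put 18 GB in disk 4; 8 GB remain.
Put 11 GB in disk 1; 6 GB remain.
Put 9 GB in disk 5; 18 GB remain.
Put 9 GB in disk 5; 9 GB remain.
Put 8 GB in disk 3; 0 GB remain.
Put 5 GB in disk 1; 1 GB remain.
Put 5 GB in disk 4; 3 GB remain.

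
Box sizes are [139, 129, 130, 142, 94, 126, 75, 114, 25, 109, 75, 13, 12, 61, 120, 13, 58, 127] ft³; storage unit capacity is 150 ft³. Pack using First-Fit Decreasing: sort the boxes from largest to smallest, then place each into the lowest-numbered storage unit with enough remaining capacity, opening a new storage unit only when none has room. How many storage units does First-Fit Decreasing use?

Sorted descending: 142, 139, 130, 129, 127, 126, 120, 114, 109, 94, 75, 75, 61, 58, 25, 13, 13, 12.
142 ft³ → storage unit 1 (remaining 8 ft³)
139 ft³ → storage unit 2 (remaining 11 ft³)
130 ft³ → storage unit 3 (remaining 20 ft³)
129 ft³ → storage unit 4 (remaining 21 ft³)
127 ft³ → storage unit 5 (remaining 23 ft³)
126 ft³ → storage unit 6 (remaining 24 ft³)
120 ft³ → storage unit 7 (remaining 30 ft³)
114 ft³ → storage unit 8 (remaining 36 ft³)
109 ft³ → storage unit 9 (remaining 41 ft³)
94 ft³ → storage unit 10 (remaining 56 ft³)
75 ft³ → storage unit 11 (remaining 75 ft³)
75 ft³ → storage unit 11 (remaining 0 ft³)
61 ft³ → storage unit 12 (remaining 89 ft³)
58 ft³ → storage unit 12 (remaining 31 ft³)
25 ft³ → storage unit 7 (remaining 5 ft³)
13 ft³ → storage unit 3 (remaining 7 ft³)
13 ft³ → storage unit 4 (remaining 8 ft³)
12 ft³ → storage unit 5 (remaining 11 ft³)

12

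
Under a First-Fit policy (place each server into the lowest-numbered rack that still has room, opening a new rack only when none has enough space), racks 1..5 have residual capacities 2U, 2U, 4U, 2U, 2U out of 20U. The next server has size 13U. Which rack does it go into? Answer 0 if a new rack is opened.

0

No rack has ≥ 13U free, so a new rack is opened.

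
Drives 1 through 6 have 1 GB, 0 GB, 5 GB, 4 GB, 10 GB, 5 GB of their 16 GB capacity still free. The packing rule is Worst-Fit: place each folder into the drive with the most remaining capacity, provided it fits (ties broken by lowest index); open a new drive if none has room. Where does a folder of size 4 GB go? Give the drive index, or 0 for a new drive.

5

Drives with room: drive 3 (5 GB), drive 4 (4 GB), drive 5 (10 GB), drive 6 (5 GB).
Most room is drive 5 with 10 GB free.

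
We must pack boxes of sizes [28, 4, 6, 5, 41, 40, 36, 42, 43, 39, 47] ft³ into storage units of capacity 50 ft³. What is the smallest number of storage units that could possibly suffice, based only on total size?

7

Total size = 28 + 4 + 6 + 5 + 41 + 40 + 36 + 42 + 43 + 39 + 47 = 331 ft³.
⌈331 / 50⌉ = 7.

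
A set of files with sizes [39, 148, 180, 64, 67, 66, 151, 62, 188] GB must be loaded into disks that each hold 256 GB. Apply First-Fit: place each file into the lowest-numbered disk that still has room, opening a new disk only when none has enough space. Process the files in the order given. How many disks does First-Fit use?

4

39 GB → disk 1 (remaining 217 GB)
148 GB → disk 1 (remaining 69 GB)
180 GB → disk 2 (remaining 76 GB)
64 GB → disk 1 (remaining 5 GB)
67 GB → disk 2 (remaining 9 GB)
66 GB → disk 3 (remaining 190 GB)
151 GB → disk 3 (remaining 39 GB)
62 GB → disk 4 (remaining 194 GB)
188 GB → disk 4 (remaining 6 GB)
Final disks: [39,148,64] [180,67] [66,151] [62,188].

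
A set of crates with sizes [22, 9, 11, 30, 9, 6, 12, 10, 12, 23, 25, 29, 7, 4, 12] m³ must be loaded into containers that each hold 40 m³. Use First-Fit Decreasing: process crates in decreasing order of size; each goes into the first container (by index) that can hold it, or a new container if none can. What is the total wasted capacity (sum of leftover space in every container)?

19

Sorted descending: 30, 29, 25, 23, 22, 12, 12, 12, 11, 10, 9, 9, 7, 6, 4.
container 1: place 30 m³, 10 m³ left
container 2: place 29 m³, 11 m³ left
container 3: place 25 m³, 15 m³ left
container 4: place 23 m³, 17 m³ left
container 5: place 22 m³, 18 m³ left
container 3: place 12 m³, 3 m³ left
container 4: place 12 m³, 5 m³ left
container 5: place 12 m³, 6 m³ left
container 2: place 11 m³, 0 m³ left
container 1: place 10 m³, 0 m³ left
container 6: place 9 m³, 31 m³ left
container 6: place 9 m³, 22 m³ left
container 6: place 7 m³, 15 m³ left
container 5: place 6 m³, 0 m³ left
container 4: place 4 m³, 1 m³ left
6 containers × 40 m³ = 240 m³; used 221 m³; unused 19 m³.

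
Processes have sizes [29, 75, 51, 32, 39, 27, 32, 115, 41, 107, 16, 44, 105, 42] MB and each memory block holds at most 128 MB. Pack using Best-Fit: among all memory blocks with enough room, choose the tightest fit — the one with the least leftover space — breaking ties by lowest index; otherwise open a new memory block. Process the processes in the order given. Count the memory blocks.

7 memory blocks

29 MB → memory block 1 (remaining 99 MB)
75 MB → memory block 1 (remaining 24 MB)
51 MB → memory block 2 (remaining 77 MB)
32 MB → memory block 2 (remaining 45 MB)
39 MB → memory block 2 (remaining 6 MB)
27 MB → memory block 3 (remaining 101 MB)
32 MB → memory block 3 (remaining 69 MB)
115 MB → memory block 4 (remaining 13 MB)
41 MB → memory block 3 (remaining 28 MB)
107 MB → memory block 5 (remaining 21 MB)
16 MB → memory block 5 (remaining 5 MB)
44 MB → memory block 6 (remaining 84 MB)
105 MB → memory block 7 (remaining 23 MB)
42 MB → memory block 6 (remaining 42 MB)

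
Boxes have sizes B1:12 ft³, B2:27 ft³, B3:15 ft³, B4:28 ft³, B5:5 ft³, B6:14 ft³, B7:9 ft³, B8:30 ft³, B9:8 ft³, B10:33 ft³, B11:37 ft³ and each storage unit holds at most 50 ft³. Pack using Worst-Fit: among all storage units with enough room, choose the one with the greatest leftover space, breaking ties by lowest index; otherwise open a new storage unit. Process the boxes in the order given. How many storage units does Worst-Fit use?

Put B1 (12 ft³) in storage unit 1; 38 ft³ remain.
Put B2 (27 ft³) in storage unit 1; 11 ft³ remain.
Put B3 (15 ft³) in storage unit 2; 35 ft³ remain.
Put B4 (28 ft³) in storage unit 2; 7 ft³ remain.
Put B5 (5 ft³) in storage unit 1; 6 ft³ remain.
Put B6 (14 ft³) in storage unit 3; 36 ft³ remain.
Put B7 (9 ft³) in storage unit 3; 27 ft³ remain.
Put B8 (30 ft³) in storage unit 4; 20 ft³ remain.
Put B9 (8 ft³) in storage unit 3; 19 ft³ remain.
Put B10 (33 ft³) in storage unit 5; 17 ft³ remain.
Put B11 (37 ft³) in storage unit 6; 13 ft³ remain.

6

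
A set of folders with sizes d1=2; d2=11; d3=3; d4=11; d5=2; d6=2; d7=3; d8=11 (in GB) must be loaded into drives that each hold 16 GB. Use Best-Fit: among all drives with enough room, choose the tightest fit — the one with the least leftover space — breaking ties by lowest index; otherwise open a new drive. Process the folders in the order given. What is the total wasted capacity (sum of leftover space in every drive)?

3

Put d1 (2 GB) in drive 1; 14 GB remain.
Put d2 (11 GB) in drive 1; 3 GB remain.
Put d3 (3 GB) in drive 1; 0 GB remain.
Put d4 (11 GB) in drive 2; 5 GB remain.
Put d5 (2 GB) in drive 2; 3 GB remain.
Put d6 (2 GB) in drive 2; 1 GB remain.
Put d7 (3 GB) in drive 3; 13 GB remain.
Put d8 (11 GB) in drive 3; 2 GB remain.
3 drives × 16 GB = 48 GB; used 45 GB; unused 3 GB.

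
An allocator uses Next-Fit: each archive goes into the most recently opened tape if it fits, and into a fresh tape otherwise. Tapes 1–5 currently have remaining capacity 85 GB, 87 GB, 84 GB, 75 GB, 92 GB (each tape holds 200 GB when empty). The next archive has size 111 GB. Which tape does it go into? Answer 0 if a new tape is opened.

0

Next-Fit only looks at tape 5, which has 92 GB free.
111 GB does not fit, so a new tape is opened.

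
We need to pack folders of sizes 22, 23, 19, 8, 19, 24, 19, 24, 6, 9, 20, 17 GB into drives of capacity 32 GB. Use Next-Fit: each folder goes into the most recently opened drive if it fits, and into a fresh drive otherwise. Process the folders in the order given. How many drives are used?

drive 1: place 22 GB, 10 GB left
drive 2: place 23 GB, 9 GB left
drive 3: place 19 GB, 13 GB left
drive 3: place 8 GB, 5 GB left
drive 4: place 19 GB, 13 GB left
drive 5: place 24 GB, 8 GB left
drive 6: place 19 GB, 13 GB left
drive 7: place 24 GB, 8 GB left
drive 7: place 6 GB, 2 GB left
drive 8: place 9 GB, 23 GB left
drive 8: place 20 GB, 3 GB left
drive 9: place 17 GB, 15 GB left

9 drives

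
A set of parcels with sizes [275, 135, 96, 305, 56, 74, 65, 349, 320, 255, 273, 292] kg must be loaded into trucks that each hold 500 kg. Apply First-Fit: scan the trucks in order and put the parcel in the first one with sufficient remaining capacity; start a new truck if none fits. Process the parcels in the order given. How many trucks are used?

Put 275 kg in truck 1; 225 kg remain.
Put 135 kg in truck 1; 90 kg remain.
Put 96 kg in truck 2; 404 kg remain.
Put 305 kg in truck 2; 99 kg remain.
Put 56 kg in truck 1; 34 kg remain.
Put 74 kg in truck 2; 25 kg remain.
Put 65 kg in truck 3; 435 kg remain.
Put 349 kg in truck 3; 86 kg remain.
Put 320 kg in truck 4; 180 kg remain.
Put 255 kg in truck 5; 245 kg remain.
Put 273 kg in truck 6; 227 kg remain.
Put 292 kg in truck 7; 208 kg remain.
Final trucks: [275,135,56] [96,305,74] [65,349] [320] [255] [273] [292].

7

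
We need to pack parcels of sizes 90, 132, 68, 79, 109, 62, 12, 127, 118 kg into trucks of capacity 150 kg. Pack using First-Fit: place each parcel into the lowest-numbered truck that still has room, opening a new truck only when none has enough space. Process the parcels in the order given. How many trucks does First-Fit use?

Put 90 kg in truck 1; 60 kg remain.
Put 132 kg in truck 2; 18 kg remain.
Put 68 kg in truck 3; 82 kg remain.
Put 79 kg in truck 3; 3 kg remain.
Put 109 kg in truck 4; 41 kg remain.
Put 62 kg in truck 5; 88 kg remain.
Put 12 kg in truck 1; 48 kg remain.
Put 127 kg in truck 6; 23 kg remain.
Put 118 kg in truck 7; 32 kg remain.
Final trucks: [90,12] [132] [68,79] [109] [62] [127] [118].

7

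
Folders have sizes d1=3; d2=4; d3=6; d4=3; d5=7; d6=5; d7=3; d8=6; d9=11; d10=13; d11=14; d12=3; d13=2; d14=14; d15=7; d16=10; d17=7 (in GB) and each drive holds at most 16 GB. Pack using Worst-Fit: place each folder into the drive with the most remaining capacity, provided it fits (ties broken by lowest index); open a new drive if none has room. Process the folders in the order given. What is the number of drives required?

9

Put d1 (3 GB) in drive 1; 13 GB remain.
Put d2 (4 GB) in drive 1; 9 GB remain.
Put d3 (6 GB) in drive 1; 3 GB remain.
Put d4 (3 GB) in drive 1; 0 GB remain.
Put d5 (7 GB) in drive 2; 9 GB remain.
Put d6 (5 GB) in drive 2; 4 GB remain.
Put d7 (3 GB) in drive 2; 1 GB remain.
Put d8 (6 GB) in drive 3; 10 GB remain.
Put d9 (11 GB) in drive 4; 5 GB remain.
Put d10 (13 GB) in drive 5; 3 GB remain.
Put d11 (14 GB) in drive 6; 2 GB remain.
Put d12 (3 GB) in drive 3; 7 GB remain.
Put d13 (2 GB) in drive 3; 5 GB remain.
Put d14 (14 GB) in drive 7; 2 GB remain.
Put d15 (7 GB) in drive 8; 9 GB remain.
Put d16 (10 GB) in drive 9; 6 GB remain.
Put d17 (7 GB) in drive 8; 2 GB remain.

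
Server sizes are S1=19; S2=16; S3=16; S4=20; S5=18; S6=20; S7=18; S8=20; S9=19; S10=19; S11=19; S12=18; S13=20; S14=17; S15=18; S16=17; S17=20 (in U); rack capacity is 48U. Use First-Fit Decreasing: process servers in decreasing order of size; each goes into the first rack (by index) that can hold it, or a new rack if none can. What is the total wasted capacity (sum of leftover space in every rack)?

118

Sorted descending: 20, 20, 20, 20, 20, 19, 19, 19, 19, 18, 18, 18, 18, 17, 17, 16, 16.
Put 20U in rack 1; 28U remain.
Put 20U in rack 1; 8U remain.
Put 20U in rack 2; 28U remain.
Put 20U in rack 2; 8U remain.
Put 20U in rack 3; 28U remain.
Put 19U in rack 3; 9U remain.
Put 19U in rack 4; 29U remain.
Put 19U in rack 4; 10U remain.
Put 19U in rack 5; 29U remain.
Put 18U in rack 5; 11U remain.
Put 18U in rack 6; 30U remain.
Put 18U in rack 6; 12U remain.
Put 18U in rack 7; 30U remain.
Put 17U in rack 7; 13U remain.
Put 17U in rack 8; 31U remain.
Put 16U in rack 8; 15U remain.
Put 16U in rack 9; 32U remain.
9 racks × 48U = 432U; used 314U; unused 118U.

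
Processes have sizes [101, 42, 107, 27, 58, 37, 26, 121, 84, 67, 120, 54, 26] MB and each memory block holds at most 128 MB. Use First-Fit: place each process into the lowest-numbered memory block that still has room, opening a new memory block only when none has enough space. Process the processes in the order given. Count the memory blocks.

memory block 1: place 101 MB, 27 MB left
memory block 2: place 42 MB, 86 MB left
memory block 3: place 107 MB, 21 MB left
memory block 1: place 27 MB, 0 MB left
memory block 2: place 58 MB, 28 MB left
memory block 4: place 37 MB, 91 MB left
memory block 2: place 26 MB, 2 MB left
memory block 5: place 121 MB, 7 MB left
memory block 4: place 84 MB, 7 MB left
memory block 6: place 67 MB, 61 MB left
memory block 7: place 120 MB, 8 MB left
memory block 6: place 54 MB, 7 MB left
memory block 8: place 26 MB, 102 MB left

8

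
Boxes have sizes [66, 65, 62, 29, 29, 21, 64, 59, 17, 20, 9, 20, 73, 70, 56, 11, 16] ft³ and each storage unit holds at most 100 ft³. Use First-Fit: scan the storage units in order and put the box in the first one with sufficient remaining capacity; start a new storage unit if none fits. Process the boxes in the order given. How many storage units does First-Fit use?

8 storage units

Put 66 ft³ in storage unit 1; 34 ft³ remain.
Put 65 ft³ in storage unit 2; 35 ft³ remain.
Put 62 ft³ in storage unit 3; 38 ft³ remain.
Put 29 ft³ in storage unit 1; 5 ft³ remain.
Put 29 ft³ in storage unit 2; 6 ft³ remain.
Put 21 ft³ in storage unit 3; 17 ft³ remain.
Put 64 ft³ in storage unit 4; 36 ft³ remain.
Put 59 ft³ in storage unit 5; 41 ft³ remain.
Put 17 ft³ in storage unit 3; 0 ft³ remain.
Put 20 ft³ in storage unit 4; 16 ft³ remain.
Put 9 ft³ in storage unit 4; 7 ft³ remain.
Put 20 ft³ in storage unit 5; 21 ft³ remain.
Put 73 ft³ in storage unit 6; 27 ft³ remain.
Put 70 ft³ in storage unit 7; 30 ft³ remain.
Put 56 ft³ in storage unit 8; 44 ft³ remain.
Put 11 ft³ in storage unit 5; 10 ft³ remain.
Put 16 ft³ in storage unit 6; 11 ft³ remain.
Final storage units: [66,29] [65,29] [62,21,17] [64,20,9] [59,20,11] [73,16] [70] [56].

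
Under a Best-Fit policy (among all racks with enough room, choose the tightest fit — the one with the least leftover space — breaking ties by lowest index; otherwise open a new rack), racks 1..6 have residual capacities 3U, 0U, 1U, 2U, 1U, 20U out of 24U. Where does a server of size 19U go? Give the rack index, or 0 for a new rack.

Racks with room: rack 6 (20U).
Tightest fit is rack 6 with 20U free.

6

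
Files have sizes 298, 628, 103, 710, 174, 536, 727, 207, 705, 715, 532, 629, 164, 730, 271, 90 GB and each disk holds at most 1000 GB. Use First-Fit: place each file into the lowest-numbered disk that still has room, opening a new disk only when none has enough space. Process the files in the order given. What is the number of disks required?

298 GB → disk 1 (remaining 702 GB)
628 GB → disk 1 (remaining 74 GB)
103 GB → disk 2 (remaining 897 GB)
710 GB → disk 2 (remaining 187 GB)
174 GB → disk 2 (remaining 13 GB)
536 GB → disk 3 (remaining 464 GB)
727 GB → disk 4 (remaining 273 GB)
207 GB → disk 3 (remaining 257 GB)
705 GB → disk 5 (remaining 295 GB)
715 GB → disk 6 (remaining 285 GB)
532 GB → disk 7 (remaining 468 GB)
629 GB → disk 8 (remaining 371 GB)
164 GB → disk 3 (remaining 93 GB)
730 GB → disk 9 (remaining 270 GB)
271 GB → disk 4 (remaining 2 GB)
90 GB → disk 3 (remaining 3 GB)

9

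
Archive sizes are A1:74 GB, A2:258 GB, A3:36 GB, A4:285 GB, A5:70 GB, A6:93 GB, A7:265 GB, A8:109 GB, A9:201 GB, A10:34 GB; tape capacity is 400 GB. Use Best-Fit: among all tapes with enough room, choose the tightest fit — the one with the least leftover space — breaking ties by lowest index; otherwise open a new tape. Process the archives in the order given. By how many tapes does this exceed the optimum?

0

Best-Fit: [74,258,36] [285,70] [93,265,34] [109,201] → 4 tapes.
Total size 1425 GB; any packing needs at least ⌈1425/400⌉ = 4 tapes.
So 4 is already optimal.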